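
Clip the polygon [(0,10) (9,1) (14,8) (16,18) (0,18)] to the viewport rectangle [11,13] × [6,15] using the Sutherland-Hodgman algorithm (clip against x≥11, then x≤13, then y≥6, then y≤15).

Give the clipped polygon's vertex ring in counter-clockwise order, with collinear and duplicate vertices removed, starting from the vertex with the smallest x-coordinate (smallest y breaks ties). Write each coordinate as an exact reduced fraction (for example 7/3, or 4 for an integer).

1. After x ≥ 11: [(11,19/5) (14,8) (16,18) (11,18)]
2. After x ≤ 13: [(11,19/5) (13,33/5) (13,18) (11,18)]
3. After y ≥ 6: [(11,6) (88/7,6) (13,33/5) (13,18) (11,18)]
4. After y ≤ 15: [(11,15) (11,6) (88/7,6) (13,33/5) (13,15)]
5. Canonical ring: [(11,6) (88/7,6) (13,33/5) (13,15) (11,15)]

Clipped polygon: [(11,6) (88/7,6) (13,33/5) (13,15) (11,15)]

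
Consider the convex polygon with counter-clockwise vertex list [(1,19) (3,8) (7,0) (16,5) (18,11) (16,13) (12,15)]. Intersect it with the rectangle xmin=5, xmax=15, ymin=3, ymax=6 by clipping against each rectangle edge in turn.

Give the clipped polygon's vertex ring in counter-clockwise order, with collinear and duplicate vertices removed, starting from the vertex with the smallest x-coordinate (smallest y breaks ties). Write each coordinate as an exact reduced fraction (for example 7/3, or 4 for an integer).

Clipped polygon: [(5,4) (11/2,3) (62/5,3) (15,40/9) (15,6) (5,6)]

1. After x ≥ 5: [(5,193/11) (5,4) (7,0) (16,5) (18,11) (16,13) (12,15)]
2. After x ≤ 15: [(5,193/11) (5,4) (7,0) (15,40/9) (15,27/2) (12,15)]
3. After y ≥ 3: [(5,193/11) (5,4) (11/2,3) (62/5,3) (15,40/9) (15,27/2) (12,15)]
4. After y ≤ 6: [(5,6) (5,4) (11/2,3) (62/5,3) (15,40/9) (15,6)]
5. Canonical ring: [(5,4) (11/2,3) (62/5,3) (15,40/9) (15,6) (5,6)]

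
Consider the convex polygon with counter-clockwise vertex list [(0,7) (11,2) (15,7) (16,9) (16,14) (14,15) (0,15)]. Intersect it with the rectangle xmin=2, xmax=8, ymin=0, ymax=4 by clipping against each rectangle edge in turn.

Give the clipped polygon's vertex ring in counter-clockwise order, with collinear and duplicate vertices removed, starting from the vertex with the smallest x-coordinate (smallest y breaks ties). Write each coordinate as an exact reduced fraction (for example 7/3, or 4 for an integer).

1. After x ≥ 2: [(2,67/11) (11,2) (15,7) (16,9) (16,14) (14,15) (2,15)]
2. After x ≤ 8: [(2,67/11) (8,37/11) (8,15) (2,15)]
3. After y ≥ 0: [(2,67/11) (8,37/11) (8,15) (2,15)]
4. After y ≤ 4: [(33/5,4) (8,37/11) (8,4)]
5. Canonical ring: [(33/5,4) (8,37/11) (8,4)]

Clipped polygon: [(33/5,4) (8,37/11) (8,4)]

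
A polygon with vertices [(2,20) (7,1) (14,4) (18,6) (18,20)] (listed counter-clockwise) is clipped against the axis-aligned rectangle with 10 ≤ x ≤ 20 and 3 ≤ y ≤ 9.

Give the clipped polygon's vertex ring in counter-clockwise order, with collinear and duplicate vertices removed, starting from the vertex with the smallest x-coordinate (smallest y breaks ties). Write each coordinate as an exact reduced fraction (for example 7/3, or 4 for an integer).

Clipped polygon: [(10,3) (35/3,3) (14,4) (18,6) (18,9) (10,9)]

1. After x ≥ 10: [(10,20) (10,16/7) (14,4) (18,6) (18,20)]
2. After x ≤ 20: [(10,20) (10,16/7) (14,4) (18,6) (18,20)]
3. After y ≥ 3: [(10,20) (10,3) (35/3,3) (14,4) (18,6) (18,20)]
4. After y ≤ 9: [(10,9) (10,3) (35/3,3) (14,4) (18,6) (18,9)]
5. Canonical ring: [(10,3) (35/3,3) (14,4) (18,6) (18,9) (10,9)]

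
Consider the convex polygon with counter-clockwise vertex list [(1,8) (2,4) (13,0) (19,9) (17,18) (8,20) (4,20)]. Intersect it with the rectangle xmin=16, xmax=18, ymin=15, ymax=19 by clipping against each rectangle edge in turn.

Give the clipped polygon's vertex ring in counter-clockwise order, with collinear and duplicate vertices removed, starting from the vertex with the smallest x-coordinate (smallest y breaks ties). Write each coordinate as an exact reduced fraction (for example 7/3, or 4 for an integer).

Clipped polygon: [(16,15) (53/3,15) (17,18) (16,164/9)]

1. After x ≥ 16: [(16,9/2) (19,9) (17,18) (16,164/9)]
2. After x ≤ 18: [(16,9/2) (18,15/2) (18,27/2) (17,18) (16,164/9)]
3. After y ≥ 15: [(16,15) (53/3,15) (17,18) (16,164/9)]
4. After y ≤ 19: [(16,15) (53/3,15) (17,18) (16,164/9)]
5. Canonical ring: [(16,15) (53/3,15) (17,18) (16,164/9)]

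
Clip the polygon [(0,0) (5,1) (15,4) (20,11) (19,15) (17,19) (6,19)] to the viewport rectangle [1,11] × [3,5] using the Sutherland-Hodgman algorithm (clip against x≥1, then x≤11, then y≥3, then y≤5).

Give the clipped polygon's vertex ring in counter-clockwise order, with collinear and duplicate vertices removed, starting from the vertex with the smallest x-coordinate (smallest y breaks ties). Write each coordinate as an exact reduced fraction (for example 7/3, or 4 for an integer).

1. After x ≥ 1: [(1,19/6) (1,1/5) (5,1) (15,4) (20,11) (19,15) (17,19) (6,19)]
2. After x ≤ 11: [(1,19/6) (1,1/5) (5,1) (11,14/5) (11,19) (6,19)]
3. After y ≥ 3: [(1,19/6) (1,3) (11,3) (11,19) (6,19)]
4. After y ≤ 5: [(30/19,5) (1,19/6) (1,3) (11,3) (11,5)]
5. Canonical ring: [(1,3) (11,3) (11,5) (30/19,5) (1,19/6)]

Clipped polygon: [(1,3) (11,3) (11,5) (30/19,5) (1,19/6)]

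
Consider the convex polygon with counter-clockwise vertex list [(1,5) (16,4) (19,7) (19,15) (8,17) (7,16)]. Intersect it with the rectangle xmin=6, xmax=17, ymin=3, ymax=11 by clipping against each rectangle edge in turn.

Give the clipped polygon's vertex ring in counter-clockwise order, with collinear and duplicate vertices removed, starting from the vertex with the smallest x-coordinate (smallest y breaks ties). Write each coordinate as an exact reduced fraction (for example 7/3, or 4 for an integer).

1. After x ≥ 6: [(6,85/6) (6,14/3) (16,4) (19,7) (19,15) (8,17) (7,16)]
2. After x ≤ 17: [(6,85/6) (6,14/3) (16,4) (17,5) (17,169/11) (8,17) (7,16)]
3. After y ≥ 3: [(6,85/6) (6,14/3) (16,4) (17,5) (17,169/11) (8,17) (7,16)]
4. After y ≤ 11: [(6,11) (6,14/3) (16,4) (17,5) (17,11)]
5. Canonical ring: [(6,14/3) (16,4) (17,5) (17,11) (6,11)]

Clipped polygon: [(6,14/3) (16,4) (17,5) (17,11) (6,11)]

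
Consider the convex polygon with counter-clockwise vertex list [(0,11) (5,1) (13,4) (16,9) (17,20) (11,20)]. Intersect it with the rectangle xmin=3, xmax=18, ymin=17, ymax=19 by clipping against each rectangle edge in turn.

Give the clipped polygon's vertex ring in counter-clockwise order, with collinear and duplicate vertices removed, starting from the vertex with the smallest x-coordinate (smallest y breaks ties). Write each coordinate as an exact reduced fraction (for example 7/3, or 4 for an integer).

1. After x ≥ 3: [(3,148/11) (3,5) (5,1) (13,4) (16,9) (17,20) (11,20)]
2. After x ≤ 18: [(3,148/11) (3,5) (5,1) (13,4) (16,9) (17,20) (11,20)]
3. After y ≥ 17: [(22/3,17) (184/11,17) (17,20) (11,20)]
4. After y ≤ 19: [(88/9,19) (22/3,17) (184/11,17) (186/11,19)]
5. Canonical ring: [(22/3,17) (184/11,17) (186/11,19) (88/9,19)]

Clipped polygon: [(22/3,17) (184/11,17) (186/11,19) (88/9,19)]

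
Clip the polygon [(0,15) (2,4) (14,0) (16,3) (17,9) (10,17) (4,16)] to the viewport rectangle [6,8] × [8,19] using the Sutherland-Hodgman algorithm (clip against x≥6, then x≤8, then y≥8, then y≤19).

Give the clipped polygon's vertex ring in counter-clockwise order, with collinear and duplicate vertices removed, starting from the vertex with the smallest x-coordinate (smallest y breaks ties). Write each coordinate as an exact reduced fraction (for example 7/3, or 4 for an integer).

1. After x ≥ 6: [(6,8/3) (14,0) (16,3) (17,9) (10,17) (6,49/3)]
2. After x ≤ 8: [(6,8/3) (8,2) (8,50/3) (6,49/3)]
3. After y ≥ 8: [(6,8) (8,8) (8,50/3) (6,49/3)]
4. After y ≤ 19: [(6,8) (8,8) (8,50/3) (6,49/3)]
5. Canonical ring: [(6,8) (8,8) (8,50/3) (6,49/3)]

Clipped polygon: [(6,8) (8,8) (8,50/3) (6,49/3)]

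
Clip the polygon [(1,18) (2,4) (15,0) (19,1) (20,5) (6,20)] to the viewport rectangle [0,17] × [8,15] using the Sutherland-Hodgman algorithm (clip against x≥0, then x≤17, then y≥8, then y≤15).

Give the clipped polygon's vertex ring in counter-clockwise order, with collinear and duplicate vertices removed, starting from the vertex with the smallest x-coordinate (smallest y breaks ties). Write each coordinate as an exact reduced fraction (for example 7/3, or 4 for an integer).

1. After x ≥ 0: [(1,18) (2,4) (15,0) (19,1) (20,5) (6,20)]
2. After x ≤ 17: [(1,18) (2,4) (15,0) (17,1/2) (17,115/14) (6,20)]
3. After y ≥ 8: [(1,18) (12/7,8) (17,8) (17,115/14) (6,20)]
4. After y ≤ 15: [(17/14,15) (12/7,8) (17,8) (17,115/14) (32/3,15)]
5. Canonical ring: [(17/14,15) (12/7,8) (17,8) (17,115/14) (32/3,15)]

Clipped polygon: [(17/14,15) (12/7,8) (17,8) (17,115/14) (32/3,15)]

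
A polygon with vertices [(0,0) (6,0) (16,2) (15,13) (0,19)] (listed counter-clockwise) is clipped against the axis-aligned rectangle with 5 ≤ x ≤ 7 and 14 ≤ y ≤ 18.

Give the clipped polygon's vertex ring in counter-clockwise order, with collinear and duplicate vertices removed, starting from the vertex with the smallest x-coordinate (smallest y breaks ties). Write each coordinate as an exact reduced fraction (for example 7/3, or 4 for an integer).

Clipped polygon: [(5,14) (7,14) (7,81/5) (5,17)]

1. After x ≥ 5: [(5,0) (6,0) (16,2) (15,13) (5,17)]
2. After x ≤ 7: [(5,0) (6,0) (7,1/5) (7,81/5) (5,17)]
3. After y ≥ 14: [(5,14) (7,14) (7,81/5) (5,17)]
4. After y ≤ 18: [(5,14) (7,14) (7,81/5) (5,17)]
5. Canonical ring: [(5,14) (7,14) (7,81/5) (5,17)]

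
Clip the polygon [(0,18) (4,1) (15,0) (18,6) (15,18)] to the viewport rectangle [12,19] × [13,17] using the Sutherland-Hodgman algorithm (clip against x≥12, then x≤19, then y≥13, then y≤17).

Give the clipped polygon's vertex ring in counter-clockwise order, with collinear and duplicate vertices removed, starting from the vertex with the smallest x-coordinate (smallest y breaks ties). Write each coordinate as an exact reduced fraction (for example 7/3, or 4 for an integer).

1. After x ≥ 12: [(12,18) (12,3/11) (15,0) (18,6) (15,18)]
2. After x ≤ 19: [(12,18) (12,3/11) (15,0) (18,6) (15,18)]
3. After y ≥ 13: [(12,18) (12,13) (65/4,13) (15,18)]
4. After y ≤ 17: [(12,17) (12,13) (65/4,13) (61/4,17)]
5. Canonical ring: [(12,13) (65/4,13) (61/4,17) (12,17)]

Clipped polygon: [(12,13) (65/4,13) (61/4,17) (12,17)]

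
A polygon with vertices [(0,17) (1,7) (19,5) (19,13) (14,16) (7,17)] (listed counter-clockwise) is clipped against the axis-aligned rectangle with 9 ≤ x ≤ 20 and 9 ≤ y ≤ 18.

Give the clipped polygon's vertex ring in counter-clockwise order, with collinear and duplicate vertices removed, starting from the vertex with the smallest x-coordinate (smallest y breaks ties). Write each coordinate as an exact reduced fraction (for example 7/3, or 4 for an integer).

1. After x ≥ 9: [(9,55/9) (19,5) (19,13) (14,16) (9,117/7)]
2. After x ≤ 20: [(9,55/9) (19,5) (19,13) (14,16) (9,117/7)]
3. After y ≥ 9: [(9,9) (19,9) (19,13) (14,16) (9,117/7)]
4. After y ≤ 18: [(9,9) (19,9) (19,13) (14,16) (9,117/7)]
5. Canonical ring: [(9,9) (19,9) (19,13) (14,16) (9,117/7)]

Clipped polygon: [(9,9) (19,9) (19,13) (14,16) (9,117/7)]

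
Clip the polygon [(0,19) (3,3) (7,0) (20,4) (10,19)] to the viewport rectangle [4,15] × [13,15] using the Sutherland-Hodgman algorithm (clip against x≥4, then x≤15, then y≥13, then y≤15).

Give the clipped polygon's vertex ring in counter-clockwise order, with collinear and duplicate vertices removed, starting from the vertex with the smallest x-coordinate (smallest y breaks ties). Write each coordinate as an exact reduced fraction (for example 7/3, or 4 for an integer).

Clipped polygon: [(4,13) (14,13) (38/3,15) (4,15)]

1. After x ≥ 4: [(4,19) (4,9/4) (7,0) (20,4) (10,19)]
2. After x ≤ 15: [(4,19) (4,9/4) (7,0) (15,32/13) (15,23/2) (10,19)]
3. After y ≥ 13: [(4,19) (4,13) (14,13) (10,19)]
4. After y ≤ 15: [(4,15) (4,13) (14,13) (38/3,15)]
5. Canonical ring: [(4,13) (14,13) (38/3,15) (4,15)]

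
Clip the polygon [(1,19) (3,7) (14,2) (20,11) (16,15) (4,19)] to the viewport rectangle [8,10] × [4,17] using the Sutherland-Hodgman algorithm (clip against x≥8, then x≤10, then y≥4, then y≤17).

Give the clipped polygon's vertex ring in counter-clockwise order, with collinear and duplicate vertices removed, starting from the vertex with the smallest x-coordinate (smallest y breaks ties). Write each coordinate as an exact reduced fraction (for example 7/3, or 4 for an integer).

Clipped polygon: [(8,52/11) (48/5,4) (10,4) (10,17) (8,17)]

1. After x ≥ 8: [(8,52/11) (14,2) (20,11) (16,15) (8,53/3)]
2. After x ≤ 10: [(8,52/11) (10,42/11) (10,17) (8,53/3)]
3. After y ≥ 4: [(8,52/11) (48/5,4) (10,4) (10,17) (8,53/3)]
4. After y ≤ 17: [(8,17) (8,52/11) (48/5,4) (10,4) (10,17) (10,17)]
5. Canonical ring: [(8,52/11) (48/5,4) (10,4) (10,17) (8,17)]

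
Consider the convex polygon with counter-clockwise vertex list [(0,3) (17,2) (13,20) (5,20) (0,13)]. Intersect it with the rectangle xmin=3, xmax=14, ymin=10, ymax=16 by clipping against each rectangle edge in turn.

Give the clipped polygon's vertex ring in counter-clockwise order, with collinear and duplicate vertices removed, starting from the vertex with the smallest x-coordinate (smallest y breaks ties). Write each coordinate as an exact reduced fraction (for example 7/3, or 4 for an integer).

1. After x ≥ 3: [(3,48/17) (17,2) (13,20) (5,20) (3,86/5)]
2. After x ≤ 14: [(3,48/17) (14,37/17) (14,31/2) (13,20) (5,20) (3,86/5)]
3. After y ≥ 10: [(3,10) (14,10) (14,31/2) (13,20) (5,20) (3,86/5)]
4. After y ≤ 16: [(3,16) (3,10) (14,10) (14,31/2) (125/9,16)]
5. Canonical ring: [(3,10) (14,10) (14,31/2) (125/9,16) (3,16)]

Clipped polygon: [(3,10) (14,10) (14,31/2) (125/9,16) (3,16)]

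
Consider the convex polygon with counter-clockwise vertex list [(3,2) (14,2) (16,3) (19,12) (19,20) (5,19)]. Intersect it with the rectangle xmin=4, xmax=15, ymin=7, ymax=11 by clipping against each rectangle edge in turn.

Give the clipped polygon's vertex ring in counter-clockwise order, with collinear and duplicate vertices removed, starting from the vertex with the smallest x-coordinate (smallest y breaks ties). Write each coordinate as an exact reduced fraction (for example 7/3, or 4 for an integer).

1. After x ≥ 4: [(4,21/2) (4,2) (14,2) (16,3) (19,12) (19,20) (5,19)]
2. After x ≤ 15: [(4,21/2) (4,2) (14,2) (15,5/2) (15,138/7) (5,19)]
3. After y ≥ 7: [(4,21/2) (4,7) (15,7) (15,138/7) (5,19)]
4. After y ≤ 11: [(69/17,11) (4,21/2) (4,7) (15,7) (15,11)]
5. Canonical ring: [(4,7) (15,7) (15,11) (69/17,11) (4,21/2)]

Clipped polygon: [(4,7) (15,7) (15,11) (69/17,11) (4,21/2)]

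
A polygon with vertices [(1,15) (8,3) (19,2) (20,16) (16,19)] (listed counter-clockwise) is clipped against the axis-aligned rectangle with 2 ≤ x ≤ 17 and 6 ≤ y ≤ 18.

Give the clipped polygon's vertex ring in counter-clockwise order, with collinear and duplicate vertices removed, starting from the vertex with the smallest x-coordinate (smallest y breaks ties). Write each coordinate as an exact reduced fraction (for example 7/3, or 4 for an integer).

Clipped polygon: [(2,93/7) (25/4,6) (17,6) (17,18) (49/4,18) (2,229/15)]

1. After x ≥ 2: [(2,229/15) (2,93/7) (8,3) (19,2) (20,16) (16,19)]
2. After x ≤ 17: [(2,229/15) (2,93/7) (8,3) (17,24/11) (17,73/4) (16,19)]
3. After y ≥ 6: [(2,229/15) (2,93/7) (25/4,6) (17,6) (17,73/4) (16,19)]
4. After y ≤ 18: [(49/4,18) (2,229/15) (2,93/7) (25/4,6) (17,6) (17,18)]
5. Canonical ring: [(2,93/7) (25/4,6) (17,6) (17,18) (49/4,18) (2,229/15)]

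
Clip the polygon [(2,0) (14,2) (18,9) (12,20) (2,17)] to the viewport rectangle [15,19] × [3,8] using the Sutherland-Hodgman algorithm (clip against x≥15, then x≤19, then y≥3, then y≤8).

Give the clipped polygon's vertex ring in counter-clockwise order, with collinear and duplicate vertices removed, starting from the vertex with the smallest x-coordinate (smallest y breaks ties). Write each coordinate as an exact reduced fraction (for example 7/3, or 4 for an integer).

Clipped polygon: [(15,15/4) (122/7,8) (15,8)]

1. After x ≥ 15: [(15,15/4) (18,9) (15,29/2)]
2. After x ≤ 19: [(15,15/4) (18,9) (15,29/2)]
3. After y ≥ 3: [(15,15/4) (18,9) (15,29/2)]
4. After y ≤ 8: [(15,8) (15,15/4) (122/7,8)]
5. Canonical ring: [(15,15/4) (122/7,8) (15,8)]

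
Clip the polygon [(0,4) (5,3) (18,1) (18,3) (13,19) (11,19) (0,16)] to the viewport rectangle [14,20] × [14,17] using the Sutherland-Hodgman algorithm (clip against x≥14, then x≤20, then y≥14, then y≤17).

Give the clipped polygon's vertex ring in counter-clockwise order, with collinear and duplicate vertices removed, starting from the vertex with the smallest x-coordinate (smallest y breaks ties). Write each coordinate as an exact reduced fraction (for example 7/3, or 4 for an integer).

1. After x ≥ 14: [(14,21/13) (18,1) (18,3) (14,79/5)]
2. After x ≤ 20: [(14,21/13) (18,1) (18,3) (14,79/5)]
3. After y ≥ 14: [(14,14) (233/16,14) (14,79/5)]
4. After y ≤ 17: [(14,14) (233/16,14) (14,79/5)]
5. Canonical ring: [(14,14) (233/16,14) (14,79/5)]

Clipped polygon: [(14,14) (233/16,14) (14,79/5)]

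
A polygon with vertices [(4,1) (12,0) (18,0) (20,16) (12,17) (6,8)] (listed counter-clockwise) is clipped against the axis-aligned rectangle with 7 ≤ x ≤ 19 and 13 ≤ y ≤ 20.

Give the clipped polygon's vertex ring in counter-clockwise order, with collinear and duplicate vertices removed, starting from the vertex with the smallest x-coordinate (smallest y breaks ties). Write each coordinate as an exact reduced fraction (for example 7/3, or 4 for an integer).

1. After x ≥ 7: [(7,5/8) (12,0) (18,0) (20,16) (12,17) (7,19/2)]
2. After x ≤ 19: [(7,5/8) (12,0) (18,0) (19,8) (19,129/8) (12,17) (7,19/2)]
3. After y ≥ 13: [(19,13) (19,129/8) (12,17) (28/3,13)]
4. After y ≤ 20: [(19,13) (19,129/8) (12,17) (28/3,13)]
5. Canonical ring: [(28/3,13) (19,13) (19,129/8) (12,17)]

Clipped polygon: [(28/3,13) (19,13) (19,129/8) (12,17)]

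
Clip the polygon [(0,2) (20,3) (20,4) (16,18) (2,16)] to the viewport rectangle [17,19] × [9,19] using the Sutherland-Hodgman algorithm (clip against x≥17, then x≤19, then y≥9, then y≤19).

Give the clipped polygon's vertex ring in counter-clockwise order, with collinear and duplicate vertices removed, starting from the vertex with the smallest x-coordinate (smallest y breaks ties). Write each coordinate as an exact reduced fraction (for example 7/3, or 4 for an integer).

1. After x ≥ 17: [(17,57/20) (20,3) (20,4) (17,29/2)]
2. After x ≤ 19: [(17,57/20) (19,59/20) (19,15/2) (17,29/2)]
3. After y ≥ 9: [(17,9) (130/7,9) (17,29/2)]
4. After y ≤ 19: [(17,9) (130/7,9) (17,29/2)]
5. Canonical ring: [(17,9) (130/7,9) (17,29/2)]

Clipped polygon: [(17,9) (130/7,9) (17,29/2)]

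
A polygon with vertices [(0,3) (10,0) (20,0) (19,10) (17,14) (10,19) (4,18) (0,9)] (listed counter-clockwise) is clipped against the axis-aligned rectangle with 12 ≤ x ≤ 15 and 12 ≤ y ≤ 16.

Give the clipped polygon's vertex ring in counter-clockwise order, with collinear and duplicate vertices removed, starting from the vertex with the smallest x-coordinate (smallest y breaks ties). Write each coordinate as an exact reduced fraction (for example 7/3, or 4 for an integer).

Clipped polygon: [(12,12) (15,12) (15,108/7) (71/5,16) (12,16)]

1. After x ≥ 12: [(12,0) (20,0) (19,10) (17,14) (12,123/7)]
2. After x ≤ 15: [(12,0) (15,0) (15,108/7) (12,123/7)]
3. After y ≥ 12: [(12,12) (15,12) (15,108/7) (12,123/7)]
4. After y ≤ 16: [(12,16) (12,12) (15,12) (15,108/7) (71/5,16)]
5. Canonical ring: [(12,12) (15,12) (15,108/7) (71/5,16) (12,16)]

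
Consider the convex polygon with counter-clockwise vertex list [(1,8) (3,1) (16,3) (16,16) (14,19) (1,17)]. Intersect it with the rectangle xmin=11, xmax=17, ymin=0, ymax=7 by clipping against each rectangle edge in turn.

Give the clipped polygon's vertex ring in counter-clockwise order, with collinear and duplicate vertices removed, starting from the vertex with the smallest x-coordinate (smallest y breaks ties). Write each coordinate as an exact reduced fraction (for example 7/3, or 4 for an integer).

Clipped polygon: [(11,29/13) (16,3) (16,7) (11,7)]

1. After x ≥ 11: [(11,29/13) (16,3) (16,16) (14,19) (11,241/13)]
2. After x ≤ 17: [(11,29/13) (16,3) (16,16) (14,19) (11,241/13)]
3. After y ≥ 0: [(11,29/13) (16,3) (16,16) (14,19) (11,241/13)]
4. After y ≤ 7: [(11,7) (11,29/13) (16,3) (16,7)]
5. Canonical ring: [(11,29/13) (16,3) (16,7) (11,7)]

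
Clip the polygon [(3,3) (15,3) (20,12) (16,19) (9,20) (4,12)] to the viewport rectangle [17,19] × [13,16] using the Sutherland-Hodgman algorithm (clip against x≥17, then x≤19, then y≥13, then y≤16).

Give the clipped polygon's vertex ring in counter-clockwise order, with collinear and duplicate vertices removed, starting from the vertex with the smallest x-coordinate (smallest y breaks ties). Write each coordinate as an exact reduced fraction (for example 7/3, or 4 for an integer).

1. After x ≥ 17: [(17,33/5) (20,12) (17,69/4)]
2. After x ≤ 19: [(17,33/5) (19,51/5) (19,55/4) (17,69/4)]
3. After y ≥ 13: [(17,13) (19,13) (19,55/4) (17,69/4)]
4. After y ≤ 16: [(17,16) (17,13) (19,13) (19,55/4) (124/7,16)]
5. Canonical ring: [(17,13) (19,13) (19,55/4) (124/7,16) (17,16)]

Clipped polygon: [(17,13) (19,13) (19,55/4) (124/7,16) (17,16)]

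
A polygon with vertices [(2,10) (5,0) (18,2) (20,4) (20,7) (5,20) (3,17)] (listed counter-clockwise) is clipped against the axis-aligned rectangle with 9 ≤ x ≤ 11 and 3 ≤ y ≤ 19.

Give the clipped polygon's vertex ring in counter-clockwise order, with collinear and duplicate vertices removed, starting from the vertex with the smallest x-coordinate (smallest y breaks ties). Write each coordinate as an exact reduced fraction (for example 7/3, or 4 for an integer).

1. After x ≥ 9: [(9,8/13) (18,2) (20,4) (20,7) (9,248/15)]
2. After x ≤ 11: [(9,8/13) (11,12/13) (11,74/5) (9,248/15)]
3. After y ≥ 3: [(9,3) (11,3) (11,74/5) (9,248/15)]
4. After y ≤ 19: [(9,3) (11,3) (11,74/5) (9,248/15)]
5. Canonical ring: [(9,3) (11,3) (11,74/5) (9,248/15)]

Clipped polygon: [(9,3) (11,3) (11,74/5) (9,248/15)]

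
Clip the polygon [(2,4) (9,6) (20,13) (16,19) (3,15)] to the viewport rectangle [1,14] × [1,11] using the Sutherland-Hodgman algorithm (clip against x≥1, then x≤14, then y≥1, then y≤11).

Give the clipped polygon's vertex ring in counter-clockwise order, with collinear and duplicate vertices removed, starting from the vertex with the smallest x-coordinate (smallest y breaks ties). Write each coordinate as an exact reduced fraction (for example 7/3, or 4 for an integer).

1. After x ≥ 1: [(2,4) (9,6) (20,13) (16,19) (3,15)]
2. After x ≤ 14: [(2,4) (9,6) (14,101/11) (14,239/13) (3,15)]
3. After y ≥ 1: [(2,4) (9,6) (14,101/11) (14,239/13) (3,15)]
4. After y ≤ 11: [(29/11,11) (2,4) (9,6) (14,101/11) (14,11)]
5. Canonical ring: [(2,4) (9,6) (14,101/11) (14,11) (29/11,11)]

Clipped polygon: [(2,4) (9,6) (14,101/11) (14,11) (29/11,11)]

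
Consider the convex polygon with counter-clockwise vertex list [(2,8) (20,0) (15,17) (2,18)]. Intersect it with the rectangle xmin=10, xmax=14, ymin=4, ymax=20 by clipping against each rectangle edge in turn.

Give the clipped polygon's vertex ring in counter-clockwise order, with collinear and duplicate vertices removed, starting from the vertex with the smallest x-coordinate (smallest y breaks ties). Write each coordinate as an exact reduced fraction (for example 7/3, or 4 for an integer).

1. After x ≥ 10: [(10,40/9) (20,0) (15,17) (10,226/13)]
2. After x ≤ 14: [(10,40/9) (14,8/3) (14,222/13) (10,226/13)]
3. After y ≥ 4: [(10,40/9) (11,4) (14,4) (14,222/13) (10,226/13)]
4. After y ≤ 20: [(10,40/9) (11,4) (14,4) (14,222/13) (10,226/13)]
5. Canonical ring: [(10,40/9) (11,4) (14,4) (14,222/13) (10,226/13)]

Clipped polygon: [(10,40/9) (11,4) (14,4) (14,222/13) (10,226/13)]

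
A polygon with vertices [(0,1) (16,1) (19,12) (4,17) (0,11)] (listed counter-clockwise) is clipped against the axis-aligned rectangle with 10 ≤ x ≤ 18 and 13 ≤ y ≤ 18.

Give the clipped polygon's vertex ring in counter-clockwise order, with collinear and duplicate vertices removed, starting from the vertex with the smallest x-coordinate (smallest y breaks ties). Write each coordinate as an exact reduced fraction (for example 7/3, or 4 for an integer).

1. After x ≥ 10: [(10,1) (16,1) (19,12) (10,15)]
2. After x ≤ 18: [(10,1) (16,1) (18,25/3) (18,37/3) (10,15)]
3. After y ≥ 13: [(10,13) (16,13) (10,15)]
4. After y ≤ 18: [(10,13) (16,13) (10,15)]
5. Canonical ring: [(10,13) (16,13) (10,15)]

Clipped polygon: [(10,13) (16,13) (10,15)]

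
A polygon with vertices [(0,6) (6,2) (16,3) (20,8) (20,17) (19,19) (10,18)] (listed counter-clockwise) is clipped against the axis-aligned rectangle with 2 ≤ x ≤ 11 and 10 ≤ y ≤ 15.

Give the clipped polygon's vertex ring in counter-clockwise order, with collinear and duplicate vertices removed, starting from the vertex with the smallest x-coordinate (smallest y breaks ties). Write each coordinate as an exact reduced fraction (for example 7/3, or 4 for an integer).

1. After x ≥ 2: [(2,42/5) (2,14/3) (6,2) (16,3) (20,8) (20,17) (19,19) (10,18)]
2. After x ≤ 11: [(2,42/5) (2,14/3) (6,2) (11,5/2) (11,163/9) (10,18)]
3. After y ≥ 10: [(10/3,10) (11,10) (11,163/9) (10,18)]
4. After y ≤ 15: [(15/2,15) (10/3,10) (11,10) (11,15)]
5. Canonical ring: [(10/3,10) (11,10) (11,15) (15/2,15)]

Clipped polygon: [(10/3,10) (11,10) (11,15) (15/2,15)]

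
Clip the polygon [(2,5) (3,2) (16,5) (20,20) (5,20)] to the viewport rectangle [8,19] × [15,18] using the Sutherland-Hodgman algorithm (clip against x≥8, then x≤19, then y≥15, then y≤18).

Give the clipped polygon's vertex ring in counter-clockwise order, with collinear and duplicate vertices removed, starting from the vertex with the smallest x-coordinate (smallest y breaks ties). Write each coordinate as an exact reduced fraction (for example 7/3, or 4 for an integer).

Clipped polygon: [(8,15) (56/3,15) (19,65/4) (19,18) (8,18)]

1. After x ≥ 8: [(8,41/13) (16,5) (20,20) (8,20)]
2. After x ≤ 19: [(8,41/13) (16,5) (19,65/4) (19,20) (8,20)]
3. After y ≥ 15: [(8,15) (56/3,15) (19,65/4) (19,20) (8,20)]
4. After y ≤ 18: [(8,18) (8,15) (56/3,15) (19,65/4) (19,18)]
5. Canonical ring: [(8,15) (56/3,15) (19,65/4) (19,18) (8,18)]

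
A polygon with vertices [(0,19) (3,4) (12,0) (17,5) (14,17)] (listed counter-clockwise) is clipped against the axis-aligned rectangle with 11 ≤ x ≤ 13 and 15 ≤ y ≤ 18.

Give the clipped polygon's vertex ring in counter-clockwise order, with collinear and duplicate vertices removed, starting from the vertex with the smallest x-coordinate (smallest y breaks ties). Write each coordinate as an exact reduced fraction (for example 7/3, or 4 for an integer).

Clipped polygon: [(11,15) (13,15) (13,120/7) (11,122/7)]

1. After x ≥ 11: [(11,122/7) (11,4/9) (12,0) (17,5) (14,17)]
2. After x ≤ 13: [(13,120/7) (11,122/7) (11,4/9) (12,0) (13,1)]
3. After y ≥ 15: [(13,15) (13,120/7) (11,122/7) (11,15)]
4. After y ≤ 18: [(13,15) (13,120/7) (11,122/7) (11,15)]
5. Canonical ring: [(11,15) (13,15) (13,120/7) (11,122/7)]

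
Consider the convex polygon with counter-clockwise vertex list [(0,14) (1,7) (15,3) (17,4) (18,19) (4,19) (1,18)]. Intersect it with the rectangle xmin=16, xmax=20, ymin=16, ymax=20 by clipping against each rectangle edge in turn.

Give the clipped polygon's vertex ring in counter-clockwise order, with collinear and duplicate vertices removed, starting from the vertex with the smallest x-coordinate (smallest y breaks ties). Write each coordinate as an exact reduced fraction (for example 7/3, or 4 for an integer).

Clipped polygon: [(16,16) (89/5,16) (18,19) (16,19)]

1. After x ≥ 16: [(16,7/2) (17,4) (18,19) (16,19)]
2. After x ≤ 20: [(16,7/2) (17,4) (18,19) (16,19)]
3. After y ≥ 16: [(16,16) (89/5,16) (18,19) (16,19)]
4. After y ≤ 20: [(16,16) (89/5,16) (18,19) (16,19)]
5. Canonical ring: [(16,16) (89/5,16) (18,19) (16,19)]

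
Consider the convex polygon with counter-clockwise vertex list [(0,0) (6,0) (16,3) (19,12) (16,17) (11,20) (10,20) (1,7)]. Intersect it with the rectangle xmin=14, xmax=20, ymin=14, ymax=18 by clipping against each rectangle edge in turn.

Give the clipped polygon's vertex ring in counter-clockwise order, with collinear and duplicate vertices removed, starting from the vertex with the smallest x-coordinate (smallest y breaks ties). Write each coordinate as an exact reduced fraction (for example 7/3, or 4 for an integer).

1. After x ≥ 14: [(14,12/5) (16,3) (19,12) (16,17) (14,91/5)]
2. After x ≤ 20: [(14,12/5) (16,3) (19,12) (16,17) (14,91/5)]
3. After y ≥ 14: [(14,14) (89/5,14) (16,17) (14,91/5)]
4. After y ≤ 18: [(14,18) (14,14) (89/5,14) (16,17) (43/3,18)]
5. Canonical ring: [(14,14) (89/5,14) (16,17) (43/3,18) (14,18)]

Clipped polygon: [(14,14) (89/5,14) (16,17) (43/3,18) (14,18)]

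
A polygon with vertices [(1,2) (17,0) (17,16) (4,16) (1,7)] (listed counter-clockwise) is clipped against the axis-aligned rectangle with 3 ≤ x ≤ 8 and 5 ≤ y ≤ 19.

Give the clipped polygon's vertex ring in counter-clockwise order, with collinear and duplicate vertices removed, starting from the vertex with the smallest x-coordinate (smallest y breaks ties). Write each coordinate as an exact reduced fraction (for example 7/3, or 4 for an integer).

Clipped polygon: [(3,5) (8,5) (8,16) (4,16) (3,13)]

1. After x ≥ 3: [(3,7/4) (17,0) (17,16) (4,16) (3,13)]
2. After x ≤ 8: [(3,7/4) (8,9/8) (8,16) (4,16) (3,13)]
3. After y ≥ 5: [(3,5) (8,5) (8,16) (4,16) (3,13)]
4. After y ≤ 19: [(3,5) (8,5) (8,16) (4,16) (3,13)]
5. Canonical ring: [(3,5) (8,5) (8,16) (4,16) (3,13)]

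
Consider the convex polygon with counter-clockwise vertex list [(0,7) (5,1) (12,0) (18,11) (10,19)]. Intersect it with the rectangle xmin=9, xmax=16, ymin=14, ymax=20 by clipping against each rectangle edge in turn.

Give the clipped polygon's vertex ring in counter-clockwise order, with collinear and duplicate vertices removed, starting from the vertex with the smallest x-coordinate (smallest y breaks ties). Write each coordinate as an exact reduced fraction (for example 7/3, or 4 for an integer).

1. After x ≥ 9: [(9,89/5) (9,3/7) (12,0) (18,11) (10,19)]
2. After x ≤ 16: [(9,89/5) (9,3/7) (12,0) (16,22/3) (16,13) (10,19)]
3. After y ≥ 14: [(9,89/5) (9,14) (15,14) (10,19)]
4. After y ≤ 20: [(9,89/5) (9,14) (15,14) (10,19)]
5. Canonical ring: [(9,14) (15,14) (10,19) (9,89/5)]

Clipped polygon: [(9,14) (15,14) (10,19) (9,89/5)]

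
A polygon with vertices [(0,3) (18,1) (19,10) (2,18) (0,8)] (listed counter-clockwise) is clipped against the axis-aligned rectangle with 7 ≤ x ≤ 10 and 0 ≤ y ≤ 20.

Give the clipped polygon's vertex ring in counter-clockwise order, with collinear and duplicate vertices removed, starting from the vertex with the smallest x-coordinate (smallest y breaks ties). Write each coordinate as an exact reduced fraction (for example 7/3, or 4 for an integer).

1. After x ≥ 7: [(7,20/9) (18,1) (19,10) (7,266/17)]
2. After x ≤ 10: [(7,20/9) (10,17/9) (10,242/17) (7,266/17)]
3. After y ≥ 0: [(7,20/9) (10,17/9) (10,242/17) (7,266/17)]
4. After y ≤ 20: [(7,20/9) (10,17/9) (10,242/17) (7,266/17)]
5. Canonical ring: [(7,20/9) (10,17/9) (10,242/17) (7,266/17)]

Clipped polygon: [(7,20/9) (10,17/9) (10,242/17) (7,266/17)]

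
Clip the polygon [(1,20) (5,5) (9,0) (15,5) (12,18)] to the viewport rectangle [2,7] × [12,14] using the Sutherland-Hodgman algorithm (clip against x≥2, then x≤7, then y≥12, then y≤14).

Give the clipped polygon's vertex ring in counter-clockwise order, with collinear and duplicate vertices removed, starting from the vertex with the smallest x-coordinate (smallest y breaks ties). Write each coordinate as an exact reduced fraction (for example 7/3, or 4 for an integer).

Clipped polygon: [(13/5,14) (47/15,12) (7,12) (7,14)]

1. After x ≥ 2: [(2,218/11) (2,65/4) (5,5) (9,0) (15,5) (12,18)]
2. After x ≤ 7: [(7,208/11) (2,218/11) (2,65/4) (5,5) (7,5/2)]
3. After y ≥ 12: [(7,12) (7,208/11) (2,218/11) (2,65/4) (47/15,12)]
4. After y ≤ 14: [(7,12) (7,14) (13/5,14) (47/15,12)]
5. Canonical ring: [(13/5,14) (47/15,12) (7,12) (7,14)]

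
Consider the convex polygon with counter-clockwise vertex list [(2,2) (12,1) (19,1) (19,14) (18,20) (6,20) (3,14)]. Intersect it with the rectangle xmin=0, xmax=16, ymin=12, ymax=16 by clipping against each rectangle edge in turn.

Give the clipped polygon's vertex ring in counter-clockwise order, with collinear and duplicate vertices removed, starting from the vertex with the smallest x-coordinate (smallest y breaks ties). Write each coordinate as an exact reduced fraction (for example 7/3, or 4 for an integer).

Clipped polygon: [(17/6,12) (16,12) (16,16) (4,16) (3,14)]

1. After x ≥ 0: [(2,2) (12,1) (19,1) (19,14) (18,20) (6,20) (3,14)]
2. After x ≤ 16: [(2,2) (12,1) (16,1) (16,20) (6,20) (3,14)]
3. After y ≥ 12: [(17/6,12) (16,12) (16,20) (6,20) (3,14)]
4. After y ≤ 16: [(17/6,12) (16,12) (16,16) (4,16) (3,14)]
5. Canonical ring: [(17/6,12) (16,12) (16,16) (4,16) (3,14)]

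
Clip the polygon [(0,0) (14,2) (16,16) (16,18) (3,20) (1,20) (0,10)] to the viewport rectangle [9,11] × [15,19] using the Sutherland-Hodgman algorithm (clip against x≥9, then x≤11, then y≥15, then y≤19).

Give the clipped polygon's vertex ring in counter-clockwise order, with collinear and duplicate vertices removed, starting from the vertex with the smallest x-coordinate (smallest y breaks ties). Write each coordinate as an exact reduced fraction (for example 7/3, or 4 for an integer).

Clipped polygon: [(9,15) (11,15) (11,244/13) (19/2,19) (9,19)]

1. After x ≥ 9: [(9,9/7) (14,2) (16,16) (16,18) (9,248/13)]
2. After x ≤ 11: [(9,9/7) (11,11/7) (11,244/13) (9,248/13)]
3. After y ≥ 15: [(9,15) (11,15) (11,244/13) (9,248/13)]
4. After y ≤ 19: [(9,19) (9,15) (11,15) (11,244/13) (19/2,19)]
5. Canonical ring: [(9,15) (11,15) (11,244/13) (19/2,19) (9,19)]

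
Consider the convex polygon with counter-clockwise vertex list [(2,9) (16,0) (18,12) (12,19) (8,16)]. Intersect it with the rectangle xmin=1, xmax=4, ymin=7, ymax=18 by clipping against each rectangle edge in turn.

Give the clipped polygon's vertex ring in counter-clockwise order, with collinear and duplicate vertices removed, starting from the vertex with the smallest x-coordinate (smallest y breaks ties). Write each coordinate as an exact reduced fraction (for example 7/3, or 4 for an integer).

1. After x ≥ 1: [(2,9) (16,0) (18,12) (12,19) (8,16)]
2. After x ≤ 4: [(4,34/3) (2,9) (4,54/7)]
3. After y ≥ 7: [(4,34/3) (2,9) (4,54/7)]
4. After y ≤ 18: [(4,34/3) (2,9) (4,54/7)]
5. Canonical ring: [(2,9) (4,54/7) (4,34/3)]

Clipped polygon: [(2,9) (4,54/7) (4,34/3)]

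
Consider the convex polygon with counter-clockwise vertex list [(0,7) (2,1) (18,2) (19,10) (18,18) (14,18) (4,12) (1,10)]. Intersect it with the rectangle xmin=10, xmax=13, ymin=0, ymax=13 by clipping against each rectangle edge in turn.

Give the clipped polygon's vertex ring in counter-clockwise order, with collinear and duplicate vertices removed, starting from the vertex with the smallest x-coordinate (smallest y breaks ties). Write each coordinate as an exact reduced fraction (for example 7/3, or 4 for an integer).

1. After x ≥ 10: [(10,3/2) (18,2) (19,10) (18,18) (14,18) (10,78/5)]
2. After x ≤ 13: [(10,3/2) (13,27/16) (13,87/5) (10,78/5)]
3. After y ≥ 0: [(10,3/2) (13,27/16) (13,87/5) (10,78/5)]
4. After y ≤ 13: [(10,13) (10,3/2) (13,27/16) (13,13)]
5. Canonical ring: [(10,3/2) (13,27/16) (13,13) (10,13)]

Clipped polygon: [(10,3/2) (13,27/16) (13,13) (10,13)]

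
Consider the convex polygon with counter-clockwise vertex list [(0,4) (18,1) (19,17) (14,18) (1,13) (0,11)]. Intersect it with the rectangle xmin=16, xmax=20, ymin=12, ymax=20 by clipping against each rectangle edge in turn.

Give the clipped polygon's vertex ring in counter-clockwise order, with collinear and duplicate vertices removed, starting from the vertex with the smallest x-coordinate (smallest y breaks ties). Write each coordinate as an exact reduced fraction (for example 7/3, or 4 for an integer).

Clipped polygon: [(16,12) (299/16,12) (19,17) (16,88/5)]

1. After x ≥ 16: [(16,4/3) (18,1) (19,17) (16,88/5)]
2. After x ≤ 20: [(16,4/3) (18,1) (19,17) (16,88/5)]
3. After y ≥ 12: [(16,12) (299/16,12) (19,17) (16,88/5)]
4. After y ≤ 20: [(16,12) (299/16,12) (19,17) (16,88/5)]
5. Canonical ring: [(16,12) (299/16,12) (19,17) (16,88/5)]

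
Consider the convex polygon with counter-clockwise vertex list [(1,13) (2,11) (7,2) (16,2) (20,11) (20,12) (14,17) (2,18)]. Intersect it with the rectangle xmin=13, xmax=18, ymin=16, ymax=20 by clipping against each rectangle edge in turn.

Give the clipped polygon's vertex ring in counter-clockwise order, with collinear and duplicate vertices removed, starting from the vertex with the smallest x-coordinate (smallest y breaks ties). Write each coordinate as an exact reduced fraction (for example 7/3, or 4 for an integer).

Clipped polygon: [(13,16) (76/5,16) (14,17) (13,205/12)]

1. After x ≥ 13: [(13,2) (16,2) (20,11) (20,12) (14,17) (13,205/12)]
2. After x ≤ 18: [(13,2) (16,2) (18,13/2) (18,41/3) (14,17) (13,205/12)]
3. After y ≥ 16: [(13,16) (76/5,16) (14,17) (13,205/12)]
4. After y ≤ 20: [(13,16) (76/5,16) (14,17) (13,205/12)]
5. Canonical ring: [(13,16) (76/5,16) (14,17) (13,205/12)]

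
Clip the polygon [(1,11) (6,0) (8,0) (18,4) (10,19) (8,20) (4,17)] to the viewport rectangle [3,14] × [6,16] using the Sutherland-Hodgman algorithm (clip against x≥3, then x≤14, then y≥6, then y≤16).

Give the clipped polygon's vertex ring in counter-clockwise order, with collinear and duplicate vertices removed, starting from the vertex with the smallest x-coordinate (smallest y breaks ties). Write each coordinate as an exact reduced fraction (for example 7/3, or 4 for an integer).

Clipped polygon: [(3,33/5) (36/11,6) (14,6) (14,23/2) (58/5,16) (7/2,16) (3,15)]

1. After x ≥ 3: [(3,15) (3,33/5) (6,0) (8,0) (18,4) (10,19) (8,20) (4,17)]
2. After x ≤ 14: [(3,15) (3,33/5) (6,0) (8,0) (14,12/5) (14,23/2) (10,19) (8,20) (4,17)]
3. After y ≥ 6: [(3,15) (3,33/5) (36/11,6) (14,6) (14,23/2) (10,19) (8,20) (4,17)]
4. After y ≤ 16: [(7/2,16) (3,15) (3,33/5) (36/11,6) (14,6) (14,23/2) (58/5,16)]
5. Canonical ring: [(3,33/5) (36/11,6) (14,6) (14,23/2) (58/5,16) (7/2,16) (3,15)]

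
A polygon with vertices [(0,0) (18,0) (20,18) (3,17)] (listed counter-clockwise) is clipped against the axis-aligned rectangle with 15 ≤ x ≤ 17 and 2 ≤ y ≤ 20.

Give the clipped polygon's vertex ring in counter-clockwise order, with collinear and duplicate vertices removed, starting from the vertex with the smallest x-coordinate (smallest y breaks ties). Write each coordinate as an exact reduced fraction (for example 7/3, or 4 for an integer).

Clipped polygon: [(15,2) (17,2) (17,303/17) (15,301/17)]

1. After x ≥ 15: [(15,0) (18,0) (20,18) (15,301/17)]
2. After x ≤ 17: [(15,0) (17,0) (17,303/17) (15,301/17)]
3. After y ≥ 2: [(15,2) (17,2) (17,303/17) (15,301/17)]
4. After y ≤ 20: [(15,2) (17,2) (17,303/17) (15,301/17)]
5. Canonical ring: [(15,2) (17,2) (17,303/17) (15,301/17)]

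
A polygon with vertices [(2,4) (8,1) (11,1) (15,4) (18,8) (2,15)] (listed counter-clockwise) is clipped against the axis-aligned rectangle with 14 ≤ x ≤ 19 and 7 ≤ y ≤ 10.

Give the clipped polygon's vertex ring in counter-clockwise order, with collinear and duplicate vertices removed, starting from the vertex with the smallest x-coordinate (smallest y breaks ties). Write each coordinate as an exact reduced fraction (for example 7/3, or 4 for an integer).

1. After x ≥ 14: [(14,13/4) (15,4) (18,8) (14,39/4)]
2. After x ≤ 19: [(14,13/4) (15,4) (18,8) (14,39/4)]
3. After y ≥ 7: [(14,7) (69/4,7) (18,8) (14,39/4)]
4. After y ≤ 10: [(14,7) (69/4,7) (18,8) (14,39/4)]
5. Canonical ring: [(14,7) (69/4,7) (18,8) (14,39/4)]

Clipped polygon: [(14,7) (69/4,7) (18,8) (14,39/4)]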